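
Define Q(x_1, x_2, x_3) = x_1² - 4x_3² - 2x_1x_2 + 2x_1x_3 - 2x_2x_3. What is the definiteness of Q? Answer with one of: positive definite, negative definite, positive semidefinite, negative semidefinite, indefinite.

indefinite

Write A = [[1, -1, 1], [-1, 0, -1], [1, -1, -4]].
Congruent diagonalization of A (simultaneous row and column reduction) yields pivots 1, -1, -5.
So there are 1 positive, 2 negative pivots.
Hence Q is indefinite.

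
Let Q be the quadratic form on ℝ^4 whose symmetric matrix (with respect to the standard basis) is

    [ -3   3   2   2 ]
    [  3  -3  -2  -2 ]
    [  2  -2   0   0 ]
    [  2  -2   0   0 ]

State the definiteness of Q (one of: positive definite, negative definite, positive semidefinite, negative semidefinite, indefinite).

indefinite

Row-reducing A symmetrically gives the diagonal entries -3, 0, 4/3, 0.
That gives 1 positive, 1 negative, 2 zero pivots.
Hence Q is indefinite.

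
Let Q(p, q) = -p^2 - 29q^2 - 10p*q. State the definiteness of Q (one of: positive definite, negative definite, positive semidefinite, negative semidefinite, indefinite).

The symmetric matrix is A = [[-1, -5], [-5, -29]].
An LDLᵀ factorisation of A has diagonal entries -1, -4.
Counting signs: 2 negative.
Hence Q is negative definite.

negative definite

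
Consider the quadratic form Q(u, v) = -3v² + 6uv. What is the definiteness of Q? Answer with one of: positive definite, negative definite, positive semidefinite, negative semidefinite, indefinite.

The symmetric matrix of Q is [[0, 3], [3, -3]].
For the 2×2 matrix [[0, 3], [3, -3]]: det = 0·-3 − (3)² = -9, trace = -3.
det < 0 so the eigenvalues have opposite signs; the form is indefinite.

indefinite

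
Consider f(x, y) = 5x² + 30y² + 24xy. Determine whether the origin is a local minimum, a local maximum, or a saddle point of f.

local minimum

The Hessian at the origin is H = [[10, 24], [24, 60]].
det H = 10·60 − (24)² = 24 > 0 and H[1,1] = 10 > 0, so H is positive definite.
Therefore the origin is a local minimum.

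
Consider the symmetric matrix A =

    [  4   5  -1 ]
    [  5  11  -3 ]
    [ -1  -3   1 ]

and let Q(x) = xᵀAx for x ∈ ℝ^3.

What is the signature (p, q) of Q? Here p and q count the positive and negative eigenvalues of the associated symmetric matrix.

(3, 0)

Symmetric row and column elimination reduces A to a congruent diagonal form with pivots 4, 19/4, 2/19.
That gives 3 positive pivots.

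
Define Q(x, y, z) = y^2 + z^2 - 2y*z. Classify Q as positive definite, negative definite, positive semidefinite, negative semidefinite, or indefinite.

positive semidefinite

The symmetric matrix is A = [[0, 0, 0], [0, 1, -1], [0, -1, 1]].
Congruent diagonalization of A (simultaneous row and column reduction) yields pivots 0, 1, 0.
That gives 1 positive, 2 zero pivots.
Hence Q is positive semidefinite.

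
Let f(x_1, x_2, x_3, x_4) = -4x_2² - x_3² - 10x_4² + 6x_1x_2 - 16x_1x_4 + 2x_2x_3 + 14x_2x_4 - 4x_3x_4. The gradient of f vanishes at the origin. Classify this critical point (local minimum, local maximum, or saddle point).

saddle point

The Hessian at the origin is H = [[0, 6, 0, -16], [6, -8, 2, 14], [0, 2, -2, -4], [-16, 14, -4, -20]].
H is indefinite, so the origin is a saddle point.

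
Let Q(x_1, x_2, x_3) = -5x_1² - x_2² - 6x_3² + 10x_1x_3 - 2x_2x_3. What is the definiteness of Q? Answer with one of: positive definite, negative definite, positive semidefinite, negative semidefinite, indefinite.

The symmetric matrix is A = [[-5, 0, 5], [0, -1, -1], [5, -1, -6]].
Row-reducing A symmetrically gives the diagonal entries -5, -1, 0.
So there are 2 negative, 1 zero pivots.
Hence Q is negative semidefinite.

negative semidefinite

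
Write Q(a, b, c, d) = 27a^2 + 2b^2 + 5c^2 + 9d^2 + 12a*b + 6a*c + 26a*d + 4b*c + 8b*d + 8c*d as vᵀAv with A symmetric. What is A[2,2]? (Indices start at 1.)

2

The coefficient of b^2 in Q is 2, and that is exactly A[2,2].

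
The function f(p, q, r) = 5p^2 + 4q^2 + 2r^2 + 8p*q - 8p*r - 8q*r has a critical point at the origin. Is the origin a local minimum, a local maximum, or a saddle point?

The Hessian at the origin is H = [[10, 8, -8], [8, 8, -8], [-8, -8, 4]].
Symmetric row and column elimination reduces H to a congruent diagonal form with pivots 10, 8/5, -4.
That gives 2 positive, 1 negative pivots.
H is indefinite, so the origin is a saddle point.

saddle point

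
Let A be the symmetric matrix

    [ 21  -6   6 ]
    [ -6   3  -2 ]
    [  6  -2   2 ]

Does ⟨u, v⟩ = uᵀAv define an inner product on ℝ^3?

yes

Leading principal minors: Δ_1 = 21, Δ_2 = 27, Δ_3 = 6.
All leading principal minors are positive, so by Sylvester's criterion Q is positive definite.
⟨·,·⟩ is an inner product exactly when A is positive definite.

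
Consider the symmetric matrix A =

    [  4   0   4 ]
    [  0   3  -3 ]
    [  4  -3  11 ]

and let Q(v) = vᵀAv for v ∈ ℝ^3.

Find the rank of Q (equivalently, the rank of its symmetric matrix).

3

Applying the same elementary operations to the rows and columns of A produces a congruent diagonal matrix with entries 4, 3, 4.
That gives 3 positive pivots.
The rank is the number of nonzero pivots: 3.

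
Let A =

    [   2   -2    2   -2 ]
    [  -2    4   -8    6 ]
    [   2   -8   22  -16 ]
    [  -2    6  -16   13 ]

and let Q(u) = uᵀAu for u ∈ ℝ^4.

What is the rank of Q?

Row-reducing A symmetrically gives the diagonal entries 2, 2, 2, 1.
That gives 4 positive pivots.
The rank is the number of nonzero pivots: 4.

4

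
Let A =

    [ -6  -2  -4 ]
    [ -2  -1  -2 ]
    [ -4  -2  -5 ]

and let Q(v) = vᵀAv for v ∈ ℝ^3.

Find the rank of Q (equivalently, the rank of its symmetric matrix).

3

Congruent diagonalization of A (simultaneous row and column reduction) yields pivots -6, -1/3, -1.
So there are 3 negative pivots.
The rank is the number of nonzero pivots: 3.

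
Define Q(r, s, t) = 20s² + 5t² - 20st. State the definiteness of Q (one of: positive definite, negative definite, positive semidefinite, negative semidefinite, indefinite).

positive semidefinite

The symmetric matrix is A = [[0, 0, 0], [0, 20, -10], [0, -10, 5]].
Congruent diagonalization of A (simultaneous row and column reduction) yields pivots 0, 20, 0.
Counting signs: 1 positive, 2 zero.
Hence Q is positive semidefinite.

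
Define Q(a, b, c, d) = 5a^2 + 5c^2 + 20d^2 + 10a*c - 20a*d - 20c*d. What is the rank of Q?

The associated matrix is A = [[5, 0, 5, -10], [0, 0, 0, 0], [5, 0, 5, -10], [-10, 0, -10, 20]].
Row-reducing A symmetrically gives the diagonal entries 5, 0, 0, 0.
Counting signs: 1 positive, 3 zero.
The rank is the number of nonzero pivots: 1.

1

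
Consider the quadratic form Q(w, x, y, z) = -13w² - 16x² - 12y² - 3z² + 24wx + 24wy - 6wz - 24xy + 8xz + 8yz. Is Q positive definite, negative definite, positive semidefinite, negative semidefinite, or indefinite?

negative definite

Write A = [[-13, 12, 12, -3], [12, -16, -12, 4], [12, -12, -12, 4], [-3, 4, 4, -3]].
Congruent diagonalization of A (simultaneous row and column reduction) yields pivots -13, -64/13, -3/4, -2/3.
Counting signs: 4 negative.
Hence Q is negative definite.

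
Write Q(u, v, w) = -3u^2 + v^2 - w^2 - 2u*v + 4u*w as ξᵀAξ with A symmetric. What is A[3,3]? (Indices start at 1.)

The coefficient of w^2 in Q is -1, and that is exactly A[3,3].

-1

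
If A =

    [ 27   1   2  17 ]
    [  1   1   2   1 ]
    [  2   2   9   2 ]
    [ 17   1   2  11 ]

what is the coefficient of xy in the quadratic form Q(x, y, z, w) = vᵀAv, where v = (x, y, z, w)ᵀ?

The coefficient of xy is A[1,2] + A[2,1] = 2·1 = 2.

2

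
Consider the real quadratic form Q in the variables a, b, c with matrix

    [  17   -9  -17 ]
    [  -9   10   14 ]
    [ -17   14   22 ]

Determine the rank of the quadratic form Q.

3

Congruent diagonalization of A (simultaneous row and column reduction) yields pivots 17, 89/17, 20/89.
So there are 3 positive pivots.
The rank is the number of nonzero pivots: 3.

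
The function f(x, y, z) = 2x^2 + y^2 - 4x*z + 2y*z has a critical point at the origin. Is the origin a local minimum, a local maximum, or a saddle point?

The Hessian at the origin is H = [[4, 0, -4], [0, 2, 2], [-4, 2, 0]].
Congruent diagonalization of H (simultaneous row and column reduction) yields pivots 4, 2, -6.
That gives 2 positive, 1 negative pivots.
H is indefinite, so the origin is a saddle point.

saddle point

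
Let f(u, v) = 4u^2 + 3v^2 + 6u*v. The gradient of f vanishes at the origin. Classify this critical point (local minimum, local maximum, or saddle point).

The Hessian at the origin is H = [[8, 6], [6, 6]].
det H = 8·6 − (6)² = 12 > 0 and H[1,1] = 8 > 0, so H is positive definite.
Therefore the origin is a local minimum.

local minimum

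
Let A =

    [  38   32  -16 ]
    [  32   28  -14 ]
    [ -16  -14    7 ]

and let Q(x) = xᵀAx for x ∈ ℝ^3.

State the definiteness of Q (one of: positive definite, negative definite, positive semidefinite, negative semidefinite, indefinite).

positive semidefinite

Applying the same elementary operations to the rows and columns of A produces a congruent diagonal matrix with entries 38, 20/19, 0.
So there are 2 positive, 1 zero pivots.
Hence Q is positive semidefinite.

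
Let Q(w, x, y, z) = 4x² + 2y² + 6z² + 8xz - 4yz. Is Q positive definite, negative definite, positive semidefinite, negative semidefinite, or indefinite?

The associated matrix is A = [[0, 0, 0, 0], [0, 4, 0, 4], [0, 0, 2, -2], [0, 4, -2, 6]].
Congruent diagonalization of A (simultaneous row and column reduction) yields pivots 0, 4, 2, 0.
That gives 2 positive, 2 zero pivots.
Hence Q is positive semidefinite.

positive semidefinite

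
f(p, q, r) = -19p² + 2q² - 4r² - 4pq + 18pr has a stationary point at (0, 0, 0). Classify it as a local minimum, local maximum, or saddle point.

saddle point

The Hessian at the origin is H = [[-38, -4, 18], [-4, 4, 0], [18, 0, -8]].
Congruent diagonalization of H (simultaneous row and column reduction) yields pivots -38, 84/19, -2/7.
So there are 1 positive, 2 negative pivots.
H is indefinite, so the origin is a saddle point.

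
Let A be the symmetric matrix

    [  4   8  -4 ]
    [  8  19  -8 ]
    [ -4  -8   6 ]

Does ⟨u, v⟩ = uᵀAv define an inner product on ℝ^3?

yes

An LDLᵀ factorisation of A has diagonal entries 4, 3, 2.
So there are 3 positive pivots.
Hence Q is positive definite.
⟨·,·⟩ is an inner product exactly when A is positive definite.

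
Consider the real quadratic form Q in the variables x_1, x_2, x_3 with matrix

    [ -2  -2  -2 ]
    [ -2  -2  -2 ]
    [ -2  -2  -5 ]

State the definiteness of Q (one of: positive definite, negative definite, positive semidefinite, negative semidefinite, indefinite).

negative semidefinite

Congruent diagonalization of A (simultaneous row and column reduction) yields pivots -2, 0, -3.
Counting signs: 2 negative, 1 zero.
Hence Q is negative semidefinite.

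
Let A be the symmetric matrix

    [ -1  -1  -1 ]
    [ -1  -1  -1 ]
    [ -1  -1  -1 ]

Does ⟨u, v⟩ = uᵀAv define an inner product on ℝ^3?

no

Symmetric row and column elimination reduces A to a congruent diagonal form with pivots -1, 0, 0.
Counting signs: 1 negative, 2 zero.
Hence Q is negative semidefinite.
⟨·,·⟩ is an inner product exactly when A is positive definite.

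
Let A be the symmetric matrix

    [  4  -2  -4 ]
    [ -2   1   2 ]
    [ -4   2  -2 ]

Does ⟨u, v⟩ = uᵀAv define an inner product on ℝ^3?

no

Applying the same elementary operations to the rows and columns of A produces a congruent diagonal matrix with entries 4, 0, -6.
So there are 1 positive, 1 negative, 1 zero pivots.
Hence Q is indefinite.
⟨·,·⟩ is an inner product exactly when A is positive definite.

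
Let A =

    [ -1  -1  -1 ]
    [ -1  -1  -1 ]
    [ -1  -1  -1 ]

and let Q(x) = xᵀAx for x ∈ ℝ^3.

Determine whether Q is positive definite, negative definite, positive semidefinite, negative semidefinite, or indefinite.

Congruent diagonalization of A (simultaneous row and column reduction) yields pivots -1, 0, 0.
That gives 1 negative, 2 zero pivots.
Hence Q is negative semidefinite.

negative semidefinite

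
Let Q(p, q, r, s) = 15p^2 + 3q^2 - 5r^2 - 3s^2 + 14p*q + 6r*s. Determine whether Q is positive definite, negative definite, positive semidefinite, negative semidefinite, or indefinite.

The symmetric matrix is A = [[15, 7, 0, 0], [7, 3, 0, 0], [0, 0, -5, 3], [0, 0, 3, -3]].
Row-reducing A symmetrically gives the diagonal entries 15, -4/15, -5, -6/5.
Counting signs: 1 positive, 3 negative.
Hence Q is indefinite.

indefinite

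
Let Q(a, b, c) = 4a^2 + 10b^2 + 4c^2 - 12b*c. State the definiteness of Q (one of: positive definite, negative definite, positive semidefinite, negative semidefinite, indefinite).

The associated matrix is A = [[4, 0, 0], [0, 10, -6], [0, -6, 4]].
Applying the same elementary operations to the rows and columns of A produces a congruent diagonal matrix with entries 4, 10, 2/5.
So there are 3 positive pivots.
Hence Q is positive definite.

positive definite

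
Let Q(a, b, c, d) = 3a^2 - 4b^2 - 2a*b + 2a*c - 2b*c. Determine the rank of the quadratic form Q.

3

Write A = [[3, -1, 1, 0], [-1, -4, -1, 0], [1, -1, 0, 0], [0, 0, 0, 0]].
Congruent diagonalization of A (simultaneous row and column reduction) yields pivots 3, -13/3, -3/13, 0.
Counting signs: 1 positive, 2 negative, 1 zero.
The rank is the number of nonzero pivots: 3.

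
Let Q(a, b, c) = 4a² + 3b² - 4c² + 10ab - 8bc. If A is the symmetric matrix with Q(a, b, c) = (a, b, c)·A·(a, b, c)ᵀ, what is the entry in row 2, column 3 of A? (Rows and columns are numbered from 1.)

The coefficient of b·c in Q is -8. For a symmetric A this equals A[2,3] + A[3,2] = 2·A[2,3].
So A[2,3] = -8/2 = -4.

-4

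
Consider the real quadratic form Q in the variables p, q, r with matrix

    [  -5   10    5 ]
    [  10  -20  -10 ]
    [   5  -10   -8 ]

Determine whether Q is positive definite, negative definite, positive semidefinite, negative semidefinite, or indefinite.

negative semidefinite

Applying the same elementary operations to the rows and columns of A produces a congruent diagonal matrix with entries -5, 0, -3.
That gives 2 negative, 1 zero pivots.
Hence Q is negative semidefinite.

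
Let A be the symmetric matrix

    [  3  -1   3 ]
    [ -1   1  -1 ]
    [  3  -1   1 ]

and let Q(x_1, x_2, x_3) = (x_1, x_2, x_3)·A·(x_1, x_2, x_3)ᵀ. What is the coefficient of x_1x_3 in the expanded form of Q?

6

The coefficient of x_1x_3 is A[1,3] + A[3,1] = 2·3 = 6.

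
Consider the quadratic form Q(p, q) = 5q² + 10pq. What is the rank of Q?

2

The symmetric matrix is A = [[0, 5], [5, 5]].
Row reduction of A gives 2 nonzero rows, so rank A = 2.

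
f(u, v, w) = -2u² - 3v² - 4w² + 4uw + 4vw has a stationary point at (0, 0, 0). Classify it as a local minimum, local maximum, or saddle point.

local maximum

The Hessian at the origin is H = [[-4, 0, 4], [0, -6, 4], [4, 4, -8]].
Congruent diagonalization of H (simultaneous row and column reduction) yields pivots -4, -6, -4/3.
That gives 3 negative pivots.
H is negative definite, so the origin is a strict local maximum.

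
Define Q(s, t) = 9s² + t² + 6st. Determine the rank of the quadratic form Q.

The symmetric matrix is A = [[9, 3], [3, 1]].
Applying the same elementary operations to the rows and columns of A produces a congruent diagonal matrix with entries 9, 0.
So there are 1 positive, 1 zero pivots.
The rank is the number of nonzero pivots: 1.

1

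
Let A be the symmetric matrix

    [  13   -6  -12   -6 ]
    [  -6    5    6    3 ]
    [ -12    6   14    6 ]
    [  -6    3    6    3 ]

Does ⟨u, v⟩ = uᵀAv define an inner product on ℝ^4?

yes

Leading principal minors: Δ_1 = 13, Δ_2 = 29, Δ_3 = 82, Δ_4 = 12.
All leading principal minors are positive, so by Sylvester's criterion Q is positive definite.
⟨·,·⟩ is an inner product exactly when A is positive definite.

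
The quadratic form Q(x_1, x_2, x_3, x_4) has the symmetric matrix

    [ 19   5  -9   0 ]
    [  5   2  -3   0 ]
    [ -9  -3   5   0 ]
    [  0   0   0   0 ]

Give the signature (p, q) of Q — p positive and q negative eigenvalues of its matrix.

Applying the same elementary operations to the rows and columns of A produces a congruent diagonal matrix with entries 19, 13/19, 2/13, 0.
That gives 3 positive, 1 zero pivots.

(3, 0)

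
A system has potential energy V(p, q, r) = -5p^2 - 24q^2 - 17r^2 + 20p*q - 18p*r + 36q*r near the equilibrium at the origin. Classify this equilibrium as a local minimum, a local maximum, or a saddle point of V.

local maximum

The Hessian at the origin is H = [[-10, 20, -18], [20, -48, 36], [-18, 36, -34]].
Congruent diagonalization of H (simultaneous row and column reduction) yields pivots -10, -8, -8/5.
So there are 3 negative pivots.
H is negative definite, so the origin is a strict local maximum.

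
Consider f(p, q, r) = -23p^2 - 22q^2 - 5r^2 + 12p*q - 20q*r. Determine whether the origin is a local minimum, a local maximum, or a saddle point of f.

The Hessian at the origin is H = [[-46, 12, 0], [12, -44, -20], [0, -20, -10]].
An LDLᵀ factorisation of H has diagonal entries -46, -940/23, -10/47.
Counting signs: 3 negative.
H is negative definite, so the origin is a strict local maximum.

local maximum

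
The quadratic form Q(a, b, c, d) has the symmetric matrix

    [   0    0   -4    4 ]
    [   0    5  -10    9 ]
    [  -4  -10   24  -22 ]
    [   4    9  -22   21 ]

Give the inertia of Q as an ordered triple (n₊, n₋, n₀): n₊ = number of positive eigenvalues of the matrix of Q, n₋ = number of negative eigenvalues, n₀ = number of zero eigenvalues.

(3, 1, 0)

By Sylvester's law of inertia any congruent diagonalization of A has 3 positive, 1 negative and 0 zero entries.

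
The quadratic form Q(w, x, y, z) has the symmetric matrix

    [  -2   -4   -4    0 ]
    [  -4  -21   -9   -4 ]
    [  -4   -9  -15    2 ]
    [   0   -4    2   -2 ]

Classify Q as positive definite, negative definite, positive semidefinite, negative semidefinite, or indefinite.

negative semidefinite

Applying the same elementary operations to the rows and columns of A produces a congruent diagonal matrix with entries -2, -13, -90/13, 0.
Counting signs: 3 negative, 1 zero.
Hence Q is negative semidefinite.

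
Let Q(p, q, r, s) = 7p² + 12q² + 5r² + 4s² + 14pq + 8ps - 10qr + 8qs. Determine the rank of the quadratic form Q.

The symmetric matrix is A = [[7, 7, 0, 4], [7, 12, -5, 4], [0, -5, 5, 0], [4, 4, 0, 4]].
Row-reducing A symmetrically gives the diagonal entries 7, 5, 0, 12/7.
That gives 3 positive, 1 zero pivots.
The rank is the number of nonzero pivots: 3.

3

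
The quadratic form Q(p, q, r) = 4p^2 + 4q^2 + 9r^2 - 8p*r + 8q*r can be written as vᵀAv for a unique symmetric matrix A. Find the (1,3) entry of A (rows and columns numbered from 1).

-4

The coefficient of p·r in Q is -8. For a symmetric A this equals A[1,3] + A[3,1] = 2·A[1,3].
So A[1,3] = -8/2 = -4.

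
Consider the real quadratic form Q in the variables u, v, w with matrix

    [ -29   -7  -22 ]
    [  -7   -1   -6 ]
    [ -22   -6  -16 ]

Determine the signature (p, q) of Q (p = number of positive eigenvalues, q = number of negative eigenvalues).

(1, 1)

Symmetric row and column elimination reduces A to a congruent diagonal form with pivots -29, 20/29, 0.
So there are 1 positive, 1 negative, 1 zero pivots.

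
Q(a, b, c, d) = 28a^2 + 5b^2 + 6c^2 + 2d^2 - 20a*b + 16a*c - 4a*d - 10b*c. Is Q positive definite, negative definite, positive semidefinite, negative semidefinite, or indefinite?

positive definite

The symmetric matrix of Q is A = [[28, -10, 8, -2], [-10, 5, -5, 0], [8, -5, 6, 0], [-2, 0, 0, 2]].
Leading principal minors: Δ_1 = 28, Δ_2 = 40, Δ_3 = 20, Δ_4 = 20.
All leading principal minors are positive, so by Sylvester's criterion Q is positive definite.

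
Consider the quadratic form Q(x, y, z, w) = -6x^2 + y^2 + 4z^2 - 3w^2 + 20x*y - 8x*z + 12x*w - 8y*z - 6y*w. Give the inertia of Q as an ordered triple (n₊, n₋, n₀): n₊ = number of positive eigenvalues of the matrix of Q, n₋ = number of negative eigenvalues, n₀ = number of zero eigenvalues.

The symmetric matrix is A = [[-6, 10, -4, 6], [10, 1, -4, -3], [-4, -4, 4, 0], [6, -3, 0, -3]].
Symmetric row and column elimination reduces A to a congruent diagonal form with pivots -6, 53/3, 12/53, 0.
That gives 2 positive, 1 negative, 1 zero pivots.

(2, 1, 1)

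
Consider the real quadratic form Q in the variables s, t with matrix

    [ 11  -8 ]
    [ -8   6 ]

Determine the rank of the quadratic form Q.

2

Symmetric row and column elimination reduces A to a congruent diagonal form with pivots 11, 2/11.
Counting signs: 2 positive.
The rank is the number of nonzero pivots: 2.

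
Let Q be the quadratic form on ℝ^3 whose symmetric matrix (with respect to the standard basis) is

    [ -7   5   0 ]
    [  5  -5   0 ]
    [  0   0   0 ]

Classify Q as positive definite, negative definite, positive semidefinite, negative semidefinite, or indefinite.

Row-reducing A symmetrically gives the diagonal entries -7, -10/7, 0.
So there are 2 negative, 1 zero pivots.
Hence Q is negative semidefinite.

negative semidefinite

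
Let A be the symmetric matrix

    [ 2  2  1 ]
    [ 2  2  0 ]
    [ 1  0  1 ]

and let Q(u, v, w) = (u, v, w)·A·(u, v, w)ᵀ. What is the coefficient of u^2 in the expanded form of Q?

2

The coefficient of u^2 is the diagonal entry A[1,1] = 2.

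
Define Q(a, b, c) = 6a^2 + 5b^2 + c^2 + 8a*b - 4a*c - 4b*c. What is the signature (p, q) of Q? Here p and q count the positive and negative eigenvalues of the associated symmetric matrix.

(3, 0)

Write A = [[6, 4, -2], [4, 5, -2], [-2, -2, 1]].
Congruent diagonalization of A (simultaneous row and column reduction) yields pivots 6, 7/3, 1/7.
That gives 3 positive pivots.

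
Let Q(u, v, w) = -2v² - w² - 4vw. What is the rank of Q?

2

Write A = [[0, 0, 0], [0, -2, -2], [0, -2, -1]].
Congruent diagonalization of A (simultaneous row and column reduction) yields pivots 0, -2, 1.
Counting signs: 1 positive, 1 negative, 1 zero.
The rank is the number of nonzero pivots: 2.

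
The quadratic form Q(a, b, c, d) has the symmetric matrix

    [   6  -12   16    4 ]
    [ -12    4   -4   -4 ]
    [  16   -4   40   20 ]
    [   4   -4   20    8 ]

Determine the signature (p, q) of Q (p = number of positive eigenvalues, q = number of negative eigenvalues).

(3, 1)

Row-reducing A symmetrically gives the diagonal entries 6, -20, 548/15, 4/137.
That gives 3 positive, 1 negative pivots.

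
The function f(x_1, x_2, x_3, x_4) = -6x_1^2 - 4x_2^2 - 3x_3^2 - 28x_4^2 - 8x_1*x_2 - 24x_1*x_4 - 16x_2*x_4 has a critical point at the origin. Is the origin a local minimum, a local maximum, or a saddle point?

local maximum

The Hessian at the origin is H = [[-12, -8, 0, -24], [-8, -8, 0, -16], [0, 0, -6, 0], [-24, -16, 0, -56]].
An LDLᵀ factorisation of H has diagonal entries -12, -8/3, -6, -8.
So there are 4 negative pivots.
H is negative definite, so the origin is a strict local maximum.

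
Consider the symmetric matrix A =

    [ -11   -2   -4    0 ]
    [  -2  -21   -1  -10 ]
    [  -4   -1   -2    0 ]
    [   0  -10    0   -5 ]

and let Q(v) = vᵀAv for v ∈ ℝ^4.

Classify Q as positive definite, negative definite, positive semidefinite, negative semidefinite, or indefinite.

Congruent diagonalization of A (simultaneous row and column reduction) yields pivots -11, -227/11, -123/227, -5/41.
That gives 4 negative pivots.
Hence Q is negative definite.

negative definite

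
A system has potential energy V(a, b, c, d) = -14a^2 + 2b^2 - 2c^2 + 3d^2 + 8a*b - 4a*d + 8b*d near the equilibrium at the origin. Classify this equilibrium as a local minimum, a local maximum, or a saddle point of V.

The Hessian at the origin is H = [[-28, 8, 0, -4], [8, 4, 0, 8], [0, 0, -4, 0], [-4, 8, 0, 6]].
Row-reducing H symmetrically gives the diagonal entries -28, 44/7, -4, -10/11.
That gives 1 positive, 3 negative pivots.
H is indefinite, so the origin is a saddle point.

saddle point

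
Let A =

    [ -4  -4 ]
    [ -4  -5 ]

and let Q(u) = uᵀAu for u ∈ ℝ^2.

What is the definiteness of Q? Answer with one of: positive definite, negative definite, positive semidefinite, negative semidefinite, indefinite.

negative definite

Symmetric row and column elimination reduces A to a congruent diagonal form with pivots -4, -1.
That gives 2 negative pivots.
Hence Q is negative definite.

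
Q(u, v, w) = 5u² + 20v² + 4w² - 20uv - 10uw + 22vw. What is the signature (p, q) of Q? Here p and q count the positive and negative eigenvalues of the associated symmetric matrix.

(2, 1)

The symmetric matrix is A = [[5, -10, -5], [-10, 20, 11], [-5, 11, 4]].
By Sylvester's law of inertia any congruent diagonalization of A has 2 positive, 1 negative and 0 zero entries.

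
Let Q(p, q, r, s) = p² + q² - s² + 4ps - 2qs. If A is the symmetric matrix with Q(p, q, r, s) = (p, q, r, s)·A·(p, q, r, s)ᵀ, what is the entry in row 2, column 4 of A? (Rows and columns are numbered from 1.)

-1

The coefficient of q·s in Q is -2. For a symmetric A this equals A[2,4] + A[4,2] = 2·A[2,4].
So A[2,4] = -2/2 = -1.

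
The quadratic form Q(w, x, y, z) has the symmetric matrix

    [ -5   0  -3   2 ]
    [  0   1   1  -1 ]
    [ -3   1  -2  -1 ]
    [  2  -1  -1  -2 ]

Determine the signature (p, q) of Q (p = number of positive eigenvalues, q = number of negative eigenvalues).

Symmetric row and column elimination reduces A to a congruent diagonal form with pivots -5, 1, -6/5, -1.
Counting signs: 1 positive, 3 negative.

(1, 3)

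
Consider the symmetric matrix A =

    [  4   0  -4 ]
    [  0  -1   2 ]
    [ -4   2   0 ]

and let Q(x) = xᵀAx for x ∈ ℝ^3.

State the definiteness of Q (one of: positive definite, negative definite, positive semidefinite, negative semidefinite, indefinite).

indefinite

Applying the same elementary operations to the rows and columns of A produces a congruent diagonal matrix with entries 4, -1, 0.
Counting signs: 1 positive, 1 negative, 1 zero.
Hence Q is indefinite.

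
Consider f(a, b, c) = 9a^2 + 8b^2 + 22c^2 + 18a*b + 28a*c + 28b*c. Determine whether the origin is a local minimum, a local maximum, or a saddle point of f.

saddle point

The Hessian at the origin is H = [[18, 18, 28], [18, 16, 28], [28, 28, 44]].
Applying the same elementary operations to the rows and columns of H produces a congruent diagonal matrix with entries 18, -2, 4/9.
So there are 2 positive, 1 negative pivots.
H is indefinite, so the origin is a saddle point.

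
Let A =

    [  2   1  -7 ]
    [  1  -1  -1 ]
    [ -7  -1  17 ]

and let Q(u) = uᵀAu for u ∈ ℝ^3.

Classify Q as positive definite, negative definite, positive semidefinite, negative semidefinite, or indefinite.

indefinite

Applying the same elementary operations to the rows and columns of A produces a congruent diagonal matrix with entries 2, -3/2, -10/3.
So there are 1 positive, 2 negative pivots.
Hence Q is indefinite.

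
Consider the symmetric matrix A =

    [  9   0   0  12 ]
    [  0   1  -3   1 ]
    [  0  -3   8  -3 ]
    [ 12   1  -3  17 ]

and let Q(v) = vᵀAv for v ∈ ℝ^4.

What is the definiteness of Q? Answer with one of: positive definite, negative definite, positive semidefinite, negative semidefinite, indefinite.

indefinite

Applying the same elementary operations to the rows and columns of A produces a congruent diagonal matrix with entries 9, 1, -1, 0.
Counting signs: 2 positive, 1 negative, 1 zero.
Hence Q is indefinite.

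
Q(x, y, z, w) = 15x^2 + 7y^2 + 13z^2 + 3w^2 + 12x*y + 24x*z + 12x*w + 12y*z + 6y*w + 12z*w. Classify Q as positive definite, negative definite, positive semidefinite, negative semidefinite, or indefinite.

The associated matrix is A = [[15, 6, 12, 6], [6, 7, 6, 3], [12, 6, 13, 6], [6, 3, 6, 3]].
Applying the same elementary operations to the rows and columns of A produces a congruent diagonal matrix with entries 15, 23/5, 71/23, 12/71.
So there are 4 positive pivots.
Hence Q is positive definite.

positive definite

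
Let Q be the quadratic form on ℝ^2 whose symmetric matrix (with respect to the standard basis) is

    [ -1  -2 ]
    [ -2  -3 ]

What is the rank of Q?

Symmetric row and column elimination reduces A to a congruent diagonal form with pivots -1, 1.
So there are 1 positive, 1 negative pivots.
The rank is the number of nonzero pivots: 2.

2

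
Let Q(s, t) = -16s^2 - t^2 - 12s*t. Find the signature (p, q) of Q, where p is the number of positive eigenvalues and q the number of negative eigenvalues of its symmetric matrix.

(1, 1)

Write A = [[-16, -6], [-6, -1]].
Applying the same elementary operations to the rows and columns of A produces a congruent diagonal matrix with entries -16, 5/4.
So there are 1 positive, 1 negative pivots.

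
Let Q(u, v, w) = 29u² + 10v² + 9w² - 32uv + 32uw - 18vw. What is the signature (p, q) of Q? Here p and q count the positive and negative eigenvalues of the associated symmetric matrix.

The symmetric matrix is A = [[29, -16, 16], [-16, 10, -9], [16, -9, 9]].
Row-reducing A symmetrically gives the diagonal entries 29, 34/29, 5/34.
That gives 3 positive pivots.

(3, 0)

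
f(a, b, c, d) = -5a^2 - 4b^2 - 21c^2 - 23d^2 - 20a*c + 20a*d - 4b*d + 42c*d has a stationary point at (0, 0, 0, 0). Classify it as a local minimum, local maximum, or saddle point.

The Hessian at the origin is H = [[-10, 0, -20, 20], [0, -8, 0, -4], [-20, 0, -42, 42], [20, -4, 42, -46]].
An LDLᵀ factorisation of H has diagonal entries -10, -8, -2, -2.
So there are 4 negative pivots.
H is negative definite, so the origin is a strict local maximum.

local maximum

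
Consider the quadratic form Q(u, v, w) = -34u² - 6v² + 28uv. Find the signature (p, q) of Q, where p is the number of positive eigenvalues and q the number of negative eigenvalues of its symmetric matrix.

(0, 2)

The associated matrix is A = [[-34, 14, 0], [14, -6, 0], [0, 0, 0]].
Applying the same elementary operations to the rows and columns of A produces a congruent diagonal matrix with entries -34, -4/17, 0.
That gives 2 negative, 1 zero pivots.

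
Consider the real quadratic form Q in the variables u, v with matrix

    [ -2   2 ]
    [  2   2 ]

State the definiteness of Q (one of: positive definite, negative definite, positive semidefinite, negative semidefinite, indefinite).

Row-reducing A symmetrically gives the diagonal entries -2, 4.
So there are 1 positive, 1 negative pivots.
Hence Q is indefinite.

indefinite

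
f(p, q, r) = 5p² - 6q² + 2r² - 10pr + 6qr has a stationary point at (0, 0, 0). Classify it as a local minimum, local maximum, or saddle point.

saddle point

The Hessian at the origin is H = [[10, 0, -10], [0, -12, 6], [-10, 6, 4]].
Applying the same elementary operations to the rows and columns of H produces a congruent diagonal matrix with entries 10, -12, -3.
So there are 1 positive, 2 negative pivots.
H is indefinite, so the origin is a saddle point.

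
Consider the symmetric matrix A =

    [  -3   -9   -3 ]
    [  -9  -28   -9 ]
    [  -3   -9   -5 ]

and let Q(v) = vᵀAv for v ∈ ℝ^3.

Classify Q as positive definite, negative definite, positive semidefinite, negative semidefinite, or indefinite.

Row-reducing A symmetrically gives the diagonal entries -3, -1, -2.
So there are 3 negative pivots.
Hence Q is negative definite.

negative definite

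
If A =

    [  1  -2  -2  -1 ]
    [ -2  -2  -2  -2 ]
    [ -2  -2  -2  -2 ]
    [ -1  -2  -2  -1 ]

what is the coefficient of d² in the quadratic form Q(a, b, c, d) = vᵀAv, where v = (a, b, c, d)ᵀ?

-1

The coefficient of d² is the diagonal entry A[4,4] = -1.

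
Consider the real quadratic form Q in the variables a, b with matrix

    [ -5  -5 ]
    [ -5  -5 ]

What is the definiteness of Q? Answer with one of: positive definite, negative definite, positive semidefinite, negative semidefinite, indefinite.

negative semidefinite

Row-reducing A symmetrically gives the diagonal entries -5, 0.
So there are 1 negative, 1 zero pivots.
Hence Q is negative semidefinite.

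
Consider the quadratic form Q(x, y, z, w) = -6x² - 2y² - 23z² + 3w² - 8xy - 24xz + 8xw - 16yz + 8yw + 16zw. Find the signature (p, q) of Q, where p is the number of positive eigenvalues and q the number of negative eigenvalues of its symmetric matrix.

Write A = [[-6, -4, -12, 4], [-4, -2, -8, 4], [-12, -8, -23, 8], [4, 4, 8, 3]].
Applying the same elementary operations to the rows and columns of A produces a congruent diagonal matrix with entries -6, 2/3, 1, 3.
So there are 3 positive, 1 negative pivots.

(3, 1)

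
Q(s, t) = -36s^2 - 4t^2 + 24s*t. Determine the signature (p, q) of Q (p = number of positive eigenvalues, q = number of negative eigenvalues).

(0, 1)

The symmetric matrix is A = [[-36, 12], [12, -4]].
Row-reducing A symmetrically gives the diagonal entries -36, 0.
Counting signs: 1 negative, 1 zero.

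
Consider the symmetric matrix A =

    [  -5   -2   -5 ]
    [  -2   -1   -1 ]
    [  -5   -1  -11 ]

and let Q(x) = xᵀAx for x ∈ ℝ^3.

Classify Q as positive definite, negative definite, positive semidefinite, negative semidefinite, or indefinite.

negative definite

An LDLᵀ factorisation of A has diagonal entries -5, -1/5, -1.
Counting signs: 3 negative.
Hence Q is negative definite.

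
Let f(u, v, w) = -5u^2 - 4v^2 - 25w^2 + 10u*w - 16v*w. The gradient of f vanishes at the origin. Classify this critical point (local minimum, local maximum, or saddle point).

local maximum

The Hessian at the origin is H = [[-10, 0, 10], [0, -8, -16], [10, -16, -50]].
Symmetric row and column elimination reduces H to a congruent diagonal form with pivots -10, -8, -8.
So there are 3 negative pivots.
H is negative definite, so the origin is a strict local maximum.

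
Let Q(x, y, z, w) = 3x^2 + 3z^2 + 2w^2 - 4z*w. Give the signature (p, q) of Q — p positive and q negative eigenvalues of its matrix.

The associated matrix is A = [[3, 0, 0, 0], [0, 0, 0, 0], [0, 0, 3, -2], [0, 0, -2, 2]].
Symmetric row and column elimination reduces A to a congruent diagonal form with pivots 3, 0, 3, 2/3.
So there are 3 positive, 1 zero pivots.

(3, 0)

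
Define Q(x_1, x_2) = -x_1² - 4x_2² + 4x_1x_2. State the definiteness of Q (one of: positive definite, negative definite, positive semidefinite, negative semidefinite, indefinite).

negative semidefinite

Write A = [[-1, 2], [2, -4]].
Symmetric row and column elimination reduces A to a congruent diagonal form with pivots -1, 0.
Counting signs: 1 negative, 1 zero.
Hence Q is negative semidefinite.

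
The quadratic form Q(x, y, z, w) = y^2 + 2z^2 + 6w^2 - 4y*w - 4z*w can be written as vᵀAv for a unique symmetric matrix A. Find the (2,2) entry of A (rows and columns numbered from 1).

The coefficient of y^2 in Q is 1, and that is exactly A[2,2].

1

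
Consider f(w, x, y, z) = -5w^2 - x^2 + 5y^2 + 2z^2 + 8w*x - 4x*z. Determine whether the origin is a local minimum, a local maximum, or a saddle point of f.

saddle point

The Hessian at the origin is H = [[-10, 8, 0, 0], [8, -2, 0, -4], [0, 0, 10, 0], [0, -4, 0, 4]].
An LDLᵀ factorisation of H has diagonal entries -10, 22/5, 10, 4/11.
That gives 3 positive, 1 negative pivots.
H is indefinite, so the origin is a saddle point.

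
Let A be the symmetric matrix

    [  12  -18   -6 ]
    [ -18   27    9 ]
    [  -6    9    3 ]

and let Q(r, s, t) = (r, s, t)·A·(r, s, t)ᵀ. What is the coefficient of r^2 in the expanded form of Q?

The coefficient of r^2 is the diagonal entry A[1,1] = 12.

12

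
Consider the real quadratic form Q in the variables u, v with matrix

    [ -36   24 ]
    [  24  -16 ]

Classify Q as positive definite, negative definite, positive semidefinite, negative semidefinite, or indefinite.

negative semidefinite

For the 2×2 matrix [[-36, 24], [24, -16]]: det = -36·-16 − (24)² = 0, trace = -52.
det = 0 so one eigenvalue is zero; the form is semidefinite with the sign of the trace.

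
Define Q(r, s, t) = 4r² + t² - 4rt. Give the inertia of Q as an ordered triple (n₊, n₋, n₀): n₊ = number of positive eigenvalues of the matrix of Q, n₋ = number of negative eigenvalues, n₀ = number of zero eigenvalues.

The associated matrix is A = [[4, 0, -2], [0, 0, 0], [-2, 0, 1]].
Symmetric row and column elimination reduces A to a congruent diagonal form with pivots 4, 0, 0.
That gives 1 positive, 2 zero pivots.

(1, 0, 2)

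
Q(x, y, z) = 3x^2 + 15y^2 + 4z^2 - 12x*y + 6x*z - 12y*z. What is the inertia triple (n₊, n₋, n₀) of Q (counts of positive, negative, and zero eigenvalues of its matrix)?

(3, 0, 0)

The associated matrix is A = [[3, -6, 3], [-6, 15, -6], [3, -6, 4]].
Applying the same elementary operations to the rows and columns of A produces a congruent diagonal matrix with entries 3, 3, 1.
Counting signs: 3 positive.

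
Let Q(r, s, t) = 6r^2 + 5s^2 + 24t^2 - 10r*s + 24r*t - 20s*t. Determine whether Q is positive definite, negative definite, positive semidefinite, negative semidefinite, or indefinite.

The symmetric matrix is A = [[6, -5, 12], [-5, 5, -10], [12, -10, 24]].
Applying the same elementary operations to the rows and columns of A produces a congruent diagonal matrix with entries 6, 5/6, 0.
Counting signs: 2 positive, 1 zero.
Hence Q is positive semidefinite.

positive semidefinite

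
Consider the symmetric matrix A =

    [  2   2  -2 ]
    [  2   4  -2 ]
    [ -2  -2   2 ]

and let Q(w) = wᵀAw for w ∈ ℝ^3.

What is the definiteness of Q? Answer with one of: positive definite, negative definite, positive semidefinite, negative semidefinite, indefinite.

Row-reducing A symmetrically gives the diagonal entries 2, 2, 0.
So there are 2 positive, 1 zero pivots.
Hence Q is positive semidefinite.

positive semidefinite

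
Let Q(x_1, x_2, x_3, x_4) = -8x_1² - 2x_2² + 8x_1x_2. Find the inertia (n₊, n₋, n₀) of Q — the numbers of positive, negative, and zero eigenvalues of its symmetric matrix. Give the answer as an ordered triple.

The symmetric matrix is A = [[-8, 4, 0, 0], [4, -2, 0, 0], [0, 0, 0, 0], [0, 0, 0, 0]].
Congruent diagonalization of A (simultaneous row and column reduction) yields pivots -8, 0, 0, 0.
Counting signs: 1 negative, 3 zero.

(0, 1, 3)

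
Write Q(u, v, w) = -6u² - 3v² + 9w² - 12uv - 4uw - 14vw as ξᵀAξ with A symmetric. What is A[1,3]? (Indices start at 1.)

-2

The coefficient of u·w in Q is -4. For a symmetric A this equals A[1,3] + A[3,1] = 2·A[1,3].
So A[1,3] = -4/2 = -2.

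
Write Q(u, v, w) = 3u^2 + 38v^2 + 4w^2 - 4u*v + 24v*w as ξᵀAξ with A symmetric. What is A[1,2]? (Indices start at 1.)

The coefficient of u·v in Q is -4. For a symmetric A this equals A[1,2] + A[2,1] = 2·A[1,2].
So A[1,2] = -4/2 = -2.

-2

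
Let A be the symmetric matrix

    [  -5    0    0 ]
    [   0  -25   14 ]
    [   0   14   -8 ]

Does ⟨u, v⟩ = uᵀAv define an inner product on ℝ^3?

Symmetric row and column elimination reduces A to a congruent diagonal form with pivots -5, -25, -4/25.
Counting signs: 3 negative.
Hence Q is negative definite.
⟨·,·⟩ is an inner product exactly when A is positive definite.

no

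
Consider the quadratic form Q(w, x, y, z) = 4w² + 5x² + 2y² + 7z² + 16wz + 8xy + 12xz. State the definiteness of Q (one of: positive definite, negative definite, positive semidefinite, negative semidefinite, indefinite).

indefinite

The associated matrix is A = [[4, 0, 0, 8], [0, 5, 4, 6], [0, 4, 2, 0], [8, 6, 0, 7]].
An LDLᵀ factorisation of A has diagonal entries 4, 5, -6/5, 3.
Counting signs: 3 positive, 1 negative.
Hence Q is indefinite.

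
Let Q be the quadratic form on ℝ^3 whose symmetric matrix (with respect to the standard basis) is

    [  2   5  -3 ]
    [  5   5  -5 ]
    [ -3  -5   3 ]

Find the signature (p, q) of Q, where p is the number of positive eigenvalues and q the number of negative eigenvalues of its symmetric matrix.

(1, 2)

Applying the same elementary operations to the rows and columns of A produces a congruent diagonal matrix with entries 2, -15/2, -2/3.
So there are 1 positive, 2 negative pivots.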